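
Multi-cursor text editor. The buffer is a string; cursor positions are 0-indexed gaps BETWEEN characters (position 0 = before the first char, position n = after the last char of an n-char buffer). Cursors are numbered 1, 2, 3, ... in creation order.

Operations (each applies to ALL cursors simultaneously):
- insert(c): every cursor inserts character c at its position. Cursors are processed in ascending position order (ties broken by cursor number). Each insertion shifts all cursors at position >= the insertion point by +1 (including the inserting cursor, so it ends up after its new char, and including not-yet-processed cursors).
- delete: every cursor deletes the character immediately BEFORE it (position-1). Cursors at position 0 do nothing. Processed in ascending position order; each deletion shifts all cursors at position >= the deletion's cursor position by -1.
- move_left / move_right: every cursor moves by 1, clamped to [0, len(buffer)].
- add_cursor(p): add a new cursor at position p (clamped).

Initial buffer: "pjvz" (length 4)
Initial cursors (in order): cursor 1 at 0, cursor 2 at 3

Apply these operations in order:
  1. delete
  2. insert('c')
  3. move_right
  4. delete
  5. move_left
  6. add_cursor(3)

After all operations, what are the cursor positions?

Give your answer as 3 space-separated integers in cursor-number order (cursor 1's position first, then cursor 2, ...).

Answer: 0 2 3

Derivation:
After op 1 (delete): buffer="pjz" (len 3), cursors c1@0 c2@2, authorship ...
After op 2 (insert('c')): buffer="cpjcz" (len 5), cursors c1@1 c2@4, authorship 1..2.
After op 3 (move_right): buffer="cpjcz" (len 5), cursors c1@2 c2@5, authorship 1..2.
After op 4 (delete): buffer="cjc" (len 3), cursors c1@1 c2@3, authorship 1.2
After op 5 (move_left): buffer="cjc" (len 3), cursors c1@0 c2@2, authorship 1.2
After op 6 (add_cursor(3)): buffer="cjc" (len 3), cursors c1@0 c2@2 c3@3, authorship 1.2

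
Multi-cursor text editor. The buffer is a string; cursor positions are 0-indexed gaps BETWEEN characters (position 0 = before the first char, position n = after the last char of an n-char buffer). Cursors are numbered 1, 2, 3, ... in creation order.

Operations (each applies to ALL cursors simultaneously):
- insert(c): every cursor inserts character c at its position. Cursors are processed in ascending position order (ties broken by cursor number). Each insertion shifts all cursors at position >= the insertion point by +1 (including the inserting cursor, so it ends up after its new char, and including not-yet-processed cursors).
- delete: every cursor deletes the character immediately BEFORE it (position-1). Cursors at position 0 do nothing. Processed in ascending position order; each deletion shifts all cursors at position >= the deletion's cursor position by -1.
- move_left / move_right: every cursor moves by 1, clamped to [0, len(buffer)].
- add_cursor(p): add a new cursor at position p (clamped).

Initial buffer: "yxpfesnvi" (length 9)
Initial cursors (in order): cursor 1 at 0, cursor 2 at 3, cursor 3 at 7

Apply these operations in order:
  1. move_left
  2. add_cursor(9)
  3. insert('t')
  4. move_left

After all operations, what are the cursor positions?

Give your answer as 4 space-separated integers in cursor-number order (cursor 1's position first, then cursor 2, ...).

After op 1 (move_left): buffer="yxpfesnvi" (len 9), cursors c1@0 c2@2 c3@6, authorship .........
After op 2 (add_cursor(9)): buffer="yxpfesnvi" (len 9), cursors c1@0 c2@2 c3@6 c4@9, authorship .........
After op 3 (insert('t')): buffer="tyxtpfestnvit" (len 13), cursors c1@1 c2@4 c3@9 c4@13, authorship 1..2....3...4
After op 4 (move_left): buffer="tyxtpfestnvit" (len 13), cursors c1@0 c2@3 c3@8 c4@12, authorship 1..2....3...4

Answer: 0 3 8 12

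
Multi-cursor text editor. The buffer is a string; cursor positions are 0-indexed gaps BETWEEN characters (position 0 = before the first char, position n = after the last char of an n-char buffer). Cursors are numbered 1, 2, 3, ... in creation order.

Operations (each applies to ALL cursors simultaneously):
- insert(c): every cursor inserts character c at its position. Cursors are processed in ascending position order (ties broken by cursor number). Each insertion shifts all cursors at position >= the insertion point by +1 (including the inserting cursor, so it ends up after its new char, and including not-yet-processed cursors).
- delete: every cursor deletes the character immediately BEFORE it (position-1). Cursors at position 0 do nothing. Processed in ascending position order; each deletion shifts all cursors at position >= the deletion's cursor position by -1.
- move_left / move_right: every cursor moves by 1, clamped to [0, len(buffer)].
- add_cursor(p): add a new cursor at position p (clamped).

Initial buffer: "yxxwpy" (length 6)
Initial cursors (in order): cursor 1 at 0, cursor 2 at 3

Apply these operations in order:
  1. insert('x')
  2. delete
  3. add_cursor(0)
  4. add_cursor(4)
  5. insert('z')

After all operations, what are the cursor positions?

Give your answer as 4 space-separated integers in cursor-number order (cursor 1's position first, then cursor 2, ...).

Answer: 2 6 2 8

Derivation:
After op 1 (insert('x')): buffer="xyxxxwpy" (len 8), cursors c1@1 c2@5, authorship 1...2...
After op 2 (delete): buffer="yxxwpy" (len 6), cursors c1@0 c2@3, authorship ......
After op 3 (add_cursor(0)): buffer="yxxwpy" (len 6), cursors c1@0 c3@0 c2@3, authorship ......
After op 4 (add_cursor(4)): buffer="yxxwpy" (len 6), cursors c1@0 c3@0 c2@3 c4@4, authorship ......
After op 5 (insert('z')): buffer="zzyxxzwzpy" (len 10), cursors c1@2 c3@2 c2@6 c4@8, authorship 13...2.4..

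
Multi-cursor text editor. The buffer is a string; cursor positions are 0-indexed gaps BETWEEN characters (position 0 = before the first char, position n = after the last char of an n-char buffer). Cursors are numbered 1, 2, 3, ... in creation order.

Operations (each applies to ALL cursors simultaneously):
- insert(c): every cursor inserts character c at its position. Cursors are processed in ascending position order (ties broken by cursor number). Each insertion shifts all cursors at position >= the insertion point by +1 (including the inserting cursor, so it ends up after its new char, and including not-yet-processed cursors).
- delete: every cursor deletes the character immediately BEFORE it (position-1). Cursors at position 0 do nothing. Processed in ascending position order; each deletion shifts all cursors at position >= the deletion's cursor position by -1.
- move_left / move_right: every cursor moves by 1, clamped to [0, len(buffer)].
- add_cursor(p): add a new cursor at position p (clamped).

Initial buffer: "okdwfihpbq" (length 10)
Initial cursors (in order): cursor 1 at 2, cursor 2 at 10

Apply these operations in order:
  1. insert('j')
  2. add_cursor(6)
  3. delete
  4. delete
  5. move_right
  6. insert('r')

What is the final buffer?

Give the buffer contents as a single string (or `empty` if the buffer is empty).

Answer: odrirhpbr

Derivation:
After op 1 (insert('j')): buffer="okjdwfihpbqj" (len 12), cursors c1@3 c2@12, authorship ..1........2
After op 2 (add_cursor(6)): buffer="okjdwfihpbqj" (len 12), cursors c1@3 c3@6 c2@12, authorship ..1........2
After op 3 (delete): buffer="okdwihpbq" (len 9), cursors c1@2 c3@4 c2@9, authorship .........
After op 4 (delete): buffer="odihpb" (len 6), cursors c1@1 c3@2 c2@6, authorship ......
After op 5 (move_right): buffer="odihpb" (len 6), cursors c1@2 c3@3 c2@6, authorship ......
After op 6 (insert('r')): buffer="odrirhpbr" (len 9), cursors c1@3 c3@5 c2@9, authorship ..1.3...2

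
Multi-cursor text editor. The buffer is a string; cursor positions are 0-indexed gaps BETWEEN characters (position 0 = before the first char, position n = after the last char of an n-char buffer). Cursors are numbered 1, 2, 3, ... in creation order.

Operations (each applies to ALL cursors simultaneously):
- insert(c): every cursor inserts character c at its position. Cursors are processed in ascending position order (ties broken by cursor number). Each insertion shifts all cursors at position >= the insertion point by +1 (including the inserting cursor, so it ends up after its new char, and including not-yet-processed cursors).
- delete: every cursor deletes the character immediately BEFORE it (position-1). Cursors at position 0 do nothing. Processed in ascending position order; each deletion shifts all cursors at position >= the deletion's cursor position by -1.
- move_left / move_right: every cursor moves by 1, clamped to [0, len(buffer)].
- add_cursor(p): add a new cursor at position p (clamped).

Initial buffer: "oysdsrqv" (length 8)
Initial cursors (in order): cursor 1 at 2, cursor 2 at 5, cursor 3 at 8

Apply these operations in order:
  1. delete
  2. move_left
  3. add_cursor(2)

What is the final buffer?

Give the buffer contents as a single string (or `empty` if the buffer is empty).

Answer: osdrq

Derivation:
After op 1 (delete): buffer="osdrq" (len 5), cursors c1@1 c2@3 c3@5, authorship .....
After op 2 (move_left): buffer="osdrq" (len 5), cursors c1@0 c2@2 c3@4, authorship .....
After op 3 (add_cursor(2)): buffer="osdrq" (len 5), cursors c1@0 c2@2 c4@2 c3@4, authorship .....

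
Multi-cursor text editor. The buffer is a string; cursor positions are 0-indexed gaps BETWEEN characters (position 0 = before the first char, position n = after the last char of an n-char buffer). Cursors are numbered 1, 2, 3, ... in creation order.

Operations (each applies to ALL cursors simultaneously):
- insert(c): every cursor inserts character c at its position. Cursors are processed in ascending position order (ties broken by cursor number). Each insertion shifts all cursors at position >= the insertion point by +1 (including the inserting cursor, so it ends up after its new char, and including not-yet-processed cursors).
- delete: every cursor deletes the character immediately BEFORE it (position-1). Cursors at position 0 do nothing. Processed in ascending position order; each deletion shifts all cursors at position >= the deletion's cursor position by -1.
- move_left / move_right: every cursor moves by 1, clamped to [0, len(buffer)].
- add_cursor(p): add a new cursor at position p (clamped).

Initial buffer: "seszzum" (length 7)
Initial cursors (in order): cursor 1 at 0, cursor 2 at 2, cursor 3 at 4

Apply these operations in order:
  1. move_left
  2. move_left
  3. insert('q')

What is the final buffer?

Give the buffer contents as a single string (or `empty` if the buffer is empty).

Answer: qqseqszzum

Derivation:
After op 1 (move_left): buffer="seszzum" (len 7), cursors c1@0 c2@1 c3@3, authorship .......
After op 2 (move_left): buffer="seszzum" (len 7), cursors c1@0 c2@0 c3@2, authorship .......
After op 3 (insert('q')): buffer="qqseqszzum" (len 10), cursors c1@2 c2@2 c3@5, authorship 12..3.....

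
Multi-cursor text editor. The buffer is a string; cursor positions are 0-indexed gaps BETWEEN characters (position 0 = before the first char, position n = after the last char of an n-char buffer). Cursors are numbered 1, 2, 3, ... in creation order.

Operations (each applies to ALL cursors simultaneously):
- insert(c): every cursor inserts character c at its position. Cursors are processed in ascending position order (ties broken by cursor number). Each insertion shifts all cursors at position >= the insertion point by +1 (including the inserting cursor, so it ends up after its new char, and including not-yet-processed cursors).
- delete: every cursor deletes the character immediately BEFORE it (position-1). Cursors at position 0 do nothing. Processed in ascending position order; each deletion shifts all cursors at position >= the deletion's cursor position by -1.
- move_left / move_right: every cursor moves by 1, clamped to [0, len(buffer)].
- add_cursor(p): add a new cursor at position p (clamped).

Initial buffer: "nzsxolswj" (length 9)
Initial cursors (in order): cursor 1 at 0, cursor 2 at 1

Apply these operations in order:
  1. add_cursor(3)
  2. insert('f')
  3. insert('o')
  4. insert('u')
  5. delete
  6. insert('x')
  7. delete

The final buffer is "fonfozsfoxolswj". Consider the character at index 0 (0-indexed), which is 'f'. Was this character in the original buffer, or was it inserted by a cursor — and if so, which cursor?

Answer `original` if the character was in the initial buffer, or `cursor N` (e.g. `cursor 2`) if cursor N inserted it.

After op 1 (add_cursor(3)): buffer="nzsxolswj" (len 9), cursors c1@0 c2@1 c3@3, authorship .........
After op 2 (insert('f')): buffer="fnfzsfxolswj" (len 12), cursors c1@1 c2@3 c3@6, authorship 1.2..3......
After op 3 (insert('o')): buffer="fonfozsfoxolswj" (len 15), cursors c1@2 c2@5 c3@9, authorship 11.22..33......
After op 4 (insert('u')): buffer="founfouzsfouxolswj" (len 18), cursors c1@3 c2@7 c3@12, authorship 111.222..333......
After op 5 (delete): buffer="fonfozsfoxolswj" (len 15), cursors c1@2 c2@5 c3@9, authorship 11.22..33......
After op 6 (insert('x')): buffer="foxnfoxzsfoxxolswj" (len 18), cursors c1@3 c2@7 c3@12, authorship 111.222..333......
After op 7 (delete): buffer="fonfozsfoxolswj" (len 15), cursors c1@2 c2@5 c3@9, authorship 11.22..33......
Authorship (.=original, N=cursor N): 1 1 . 2 2 . . 3 3 . . . . . .
Index 0: author = 1

Answer: cursor 1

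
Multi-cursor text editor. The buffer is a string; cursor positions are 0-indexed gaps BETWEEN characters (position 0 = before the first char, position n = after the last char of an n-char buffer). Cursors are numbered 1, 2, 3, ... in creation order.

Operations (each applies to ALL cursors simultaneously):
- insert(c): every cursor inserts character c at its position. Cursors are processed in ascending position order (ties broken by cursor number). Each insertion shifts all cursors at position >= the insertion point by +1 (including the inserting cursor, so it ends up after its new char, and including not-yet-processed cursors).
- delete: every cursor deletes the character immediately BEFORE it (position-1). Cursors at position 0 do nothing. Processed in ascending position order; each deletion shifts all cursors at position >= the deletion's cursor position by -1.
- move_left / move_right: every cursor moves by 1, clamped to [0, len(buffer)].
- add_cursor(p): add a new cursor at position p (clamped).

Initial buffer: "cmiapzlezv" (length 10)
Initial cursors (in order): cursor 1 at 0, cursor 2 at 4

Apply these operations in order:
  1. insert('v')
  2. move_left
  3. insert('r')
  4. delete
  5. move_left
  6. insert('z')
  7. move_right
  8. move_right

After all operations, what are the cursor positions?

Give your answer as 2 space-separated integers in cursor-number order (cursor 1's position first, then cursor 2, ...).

Answer: 3 8

Derivation:
After op 1 (insert('v')): buffer="vcmiavpzlezv" (len 12), cursors c1@1 c2@6, authorship 1....2......
After op 2 (move_left): buffer="vcmiavpzlezv" (len 12), cursors c1@0 c2@5, authorship 1....2......
After op 3 (insert('r')): buffer="rvcmiarvpzlezv" (len 14), cursors c1@1 c2@7, authorship 11....22......
After op 4 (delete): buffer="vcmiavpzlezv" (len 12), cursors c1@0 c2@5, authorship 1....2......
After op 5 (move_left): buffer="vcmiavpzlezv" (len 12), cursors c1@0 c2@4, authorship 1....2......
After op 6 (insert('z')): buffer="zvcmizavpzlezv" (len 14), cursors c1@1 c2@6, authorship 11...2.2......
After op 7 (move_right): buffer="zvcmizavpzlezv" (len 14), cursors c1@2 c2@7, authorship 11...2.2......
After op 8 (move_right): buffer="zvcmizavpzlezv" (len 14), cursors c1@3 c2@8, authorship 11...2.2......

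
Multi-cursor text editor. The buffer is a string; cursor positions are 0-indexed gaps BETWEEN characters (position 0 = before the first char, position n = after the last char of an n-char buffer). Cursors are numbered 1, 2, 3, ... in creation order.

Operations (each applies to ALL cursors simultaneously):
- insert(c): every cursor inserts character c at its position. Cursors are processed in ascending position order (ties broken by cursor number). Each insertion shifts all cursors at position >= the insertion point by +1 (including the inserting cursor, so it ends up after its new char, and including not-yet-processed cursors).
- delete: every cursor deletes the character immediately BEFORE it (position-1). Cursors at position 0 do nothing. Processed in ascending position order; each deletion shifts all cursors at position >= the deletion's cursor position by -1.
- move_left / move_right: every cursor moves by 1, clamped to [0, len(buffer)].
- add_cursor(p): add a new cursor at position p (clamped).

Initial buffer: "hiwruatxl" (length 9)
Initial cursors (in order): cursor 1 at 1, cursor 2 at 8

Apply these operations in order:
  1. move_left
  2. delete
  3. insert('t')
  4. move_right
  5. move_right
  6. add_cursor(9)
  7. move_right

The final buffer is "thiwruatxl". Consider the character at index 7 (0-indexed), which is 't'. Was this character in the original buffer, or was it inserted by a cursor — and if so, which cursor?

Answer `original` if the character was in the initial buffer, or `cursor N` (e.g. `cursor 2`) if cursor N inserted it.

After op 1 (move_left): buffer="hiwruatxl" (len 9), cursors c1@0 c2@7, authorship .........
After op 2 (delete): buffer="hiwruaxl" (len 8), cursors c1@0 c2@6, authorship ........
After op 3 (insert('t')): buffer="thiwruatxl" (len 10), cursors c1@1 c2@8, authorship 1......2..
After op 4 (move_right): buffer="thiwruatxl" (len 10), cursors c1@2 c2@9, authorship 1......2..
After op 5 (move_right): buffer="thiwruatxl" (len 10), cursors c1@3 c2@10, authorship 1......2..
After op 6 (add_cursor(9)): buffer="thiwruatxl" (len 10), cursors c1@3 c3@9 c2@10, authorship 1......2..
After op 7 (move_right): buffer="thiwruatxl" (len 10), cursors c1@4 c2@10 c3@10, authorship 1......2..
Authorship (.=original, N=cursor N): 1 . . . . . . 2 . .
Index 7: author = 2

Answer: cursor 2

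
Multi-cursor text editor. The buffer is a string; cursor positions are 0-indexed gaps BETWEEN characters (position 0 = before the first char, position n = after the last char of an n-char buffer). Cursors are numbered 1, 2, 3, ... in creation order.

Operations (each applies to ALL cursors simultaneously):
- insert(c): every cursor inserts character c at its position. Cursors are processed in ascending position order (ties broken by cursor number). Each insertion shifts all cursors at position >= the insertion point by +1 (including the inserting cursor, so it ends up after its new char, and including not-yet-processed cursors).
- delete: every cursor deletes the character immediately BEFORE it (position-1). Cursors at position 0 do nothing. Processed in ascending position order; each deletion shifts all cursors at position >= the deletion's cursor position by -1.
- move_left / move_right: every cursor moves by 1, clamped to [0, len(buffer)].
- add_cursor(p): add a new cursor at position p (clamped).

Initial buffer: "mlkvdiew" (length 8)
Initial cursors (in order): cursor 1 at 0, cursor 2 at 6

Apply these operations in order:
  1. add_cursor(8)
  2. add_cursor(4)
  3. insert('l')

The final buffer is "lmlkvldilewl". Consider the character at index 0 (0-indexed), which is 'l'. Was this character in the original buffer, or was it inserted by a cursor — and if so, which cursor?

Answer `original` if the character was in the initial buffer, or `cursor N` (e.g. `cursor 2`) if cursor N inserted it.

After op 1 (add_cursor(8)): buffer="mlkvdiew" (len 8), cursors c1@0 c2@6 c3@8, authorship ........
After op 2 (add_cursor(4)): buffer="mlkvdiew" (len 8), cursors c1@0 c4@4 c2@6 c3@8, authorship ........
After op 3 (insert('l')): buffer="lmlkvldilewl" (len 12), cursors c1@1 c4@6 c2@9 c3@12, authorship 1....4..2..3
Authorship (.=original, N=cursor N): 1 . . . . 4 . . 2 . . 3
Index 0: author = 1

Answer: cursor 1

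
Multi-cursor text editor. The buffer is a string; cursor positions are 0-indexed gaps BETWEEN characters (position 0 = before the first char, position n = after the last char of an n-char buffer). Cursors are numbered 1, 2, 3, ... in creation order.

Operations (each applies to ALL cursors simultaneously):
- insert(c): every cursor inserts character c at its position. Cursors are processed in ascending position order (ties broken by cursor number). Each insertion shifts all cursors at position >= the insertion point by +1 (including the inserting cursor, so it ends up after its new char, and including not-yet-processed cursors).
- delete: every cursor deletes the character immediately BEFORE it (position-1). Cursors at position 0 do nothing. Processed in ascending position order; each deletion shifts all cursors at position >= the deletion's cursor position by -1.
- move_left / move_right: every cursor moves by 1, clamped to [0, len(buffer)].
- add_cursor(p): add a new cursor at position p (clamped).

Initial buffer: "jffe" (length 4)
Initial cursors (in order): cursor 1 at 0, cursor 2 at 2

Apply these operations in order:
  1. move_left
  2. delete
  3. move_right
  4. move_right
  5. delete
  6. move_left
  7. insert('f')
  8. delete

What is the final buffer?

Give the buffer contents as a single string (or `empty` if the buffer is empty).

After op 1 (move_left): buffer="jffe" (len 4), cursors c1@0 c2@1, authorship ....
After op 2 (delete): buffer="ffe" (len 3), cursors c1@0 c2@0, authorship ...
After op 3 (move_right): buffer="ffe" (len 3), cursors c1@1 c2@1, authorship ...
After op 4 (move_right): buffer="ffe" (len 3), cursors c1@2 c2@2, authorship ...
After op 5 (delete): buffer="e" (len 1), cursors c1@0 c2@0, authorship .
After op 6 (move_left): buffer="e" (len 1), cursors c1@0 c2@0, authorship .
After op 7 (insert('f')): buffer="ffe" (len 3), cursors c1@2 c2@2, authorship 12.
After op 8 (delete): buffer="e" (len 1), cursors c1@0 c2@0, authorship .

Answer: e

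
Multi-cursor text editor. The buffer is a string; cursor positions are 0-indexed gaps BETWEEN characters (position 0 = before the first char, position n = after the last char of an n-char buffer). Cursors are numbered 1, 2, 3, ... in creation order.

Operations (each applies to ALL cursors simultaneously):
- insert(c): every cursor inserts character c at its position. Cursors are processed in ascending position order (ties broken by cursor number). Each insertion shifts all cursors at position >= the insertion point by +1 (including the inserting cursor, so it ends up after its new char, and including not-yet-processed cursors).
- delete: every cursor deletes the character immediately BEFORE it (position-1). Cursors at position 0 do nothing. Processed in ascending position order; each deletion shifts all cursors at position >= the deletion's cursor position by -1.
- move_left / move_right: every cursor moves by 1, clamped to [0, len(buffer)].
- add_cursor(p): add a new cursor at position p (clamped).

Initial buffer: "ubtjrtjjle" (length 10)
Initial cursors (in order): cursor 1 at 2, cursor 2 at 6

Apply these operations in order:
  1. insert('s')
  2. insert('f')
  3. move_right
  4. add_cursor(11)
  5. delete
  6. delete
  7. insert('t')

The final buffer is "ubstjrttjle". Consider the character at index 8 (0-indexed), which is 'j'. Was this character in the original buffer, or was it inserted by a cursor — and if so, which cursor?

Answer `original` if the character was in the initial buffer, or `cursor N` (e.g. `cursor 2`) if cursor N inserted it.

Answer: original

Derivation:
After op 1 (insert('s')): buffer="ubstjrtsjjle" (len 12), cursors c1@3 c2@8, authorship ..1....2....
After op 2 (insert('f')): buffer="ubsftjrtsfjjle" (len 14), cursors c1@4 c2@10, authorship ..11....22....
After op 3 (move_right): buffer="ubsftjrtsfjjle" (len 14), cursors c1@5 c2@11, authorship ..11....22....
After op 4 (add_cursor(11)): buffer="ubsftjrtsfjjle" (len 14), cursors c1@5 c2@11 c3@11, authorship ..11....22....
After op 5 (delete): buffer="ubsfjrtsjle" (len 11), cursors c1@4 c2@8 c3@8, authorship ..11...2...
After op 6 (delete): buffer="ubsjrjle" (len 8), cursors c1@3 c2@5 c3@5, authorship ..1.....
After op 7 (insert('t')): buffer="ubstjrttjle" (len 11), cursors c1@4 c2@8 c3@8, authorship ..11..23...
Authorship (.=original, N=cursor N): . . 1 1 . . 2 3 . . .
Index 8: author = original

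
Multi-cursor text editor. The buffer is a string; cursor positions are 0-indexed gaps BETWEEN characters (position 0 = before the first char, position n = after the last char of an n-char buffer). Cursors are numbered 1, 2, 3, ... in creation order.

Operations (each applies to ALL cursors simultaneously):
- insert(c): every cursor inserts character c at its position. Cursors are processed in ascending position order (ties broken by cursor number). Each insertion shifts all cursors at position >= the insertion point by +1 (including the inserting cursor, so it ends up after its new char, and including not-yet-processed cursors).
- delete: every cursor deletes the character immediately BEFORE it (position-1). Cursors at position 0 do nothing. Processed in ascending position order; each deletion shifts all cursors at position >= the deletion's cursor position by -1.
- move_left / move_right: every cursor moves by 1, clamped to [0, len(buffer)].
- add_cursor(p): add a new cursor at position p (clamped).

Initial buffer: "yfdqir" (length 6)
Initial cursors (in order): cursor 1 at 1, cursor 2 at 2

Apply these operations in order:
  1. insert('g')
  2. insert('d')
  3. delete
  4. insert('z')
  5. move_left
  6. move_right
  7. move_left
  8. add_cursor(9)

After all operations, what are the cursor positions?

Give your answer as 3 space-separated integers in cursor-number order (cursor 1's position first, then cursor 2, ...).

After op 1 (insert('g')): buffer="ygfgdqir" (len 8), cursors c1@2 c2@4, authorship .1.2....
After op 2 (insert('d')): buffer="ygdfgddqir" (len 10), cursors c1@3 c2@6, authorship .11.22....
After op 3 (delete): buffer="ygfgdqir" (len 8), cursors c1@2 c2@4, authorship .1.2....
After op 4 (insert('z')): buffer="ygzfgzdqir" (len 10), cursors c1@3 c2@6, authorship .11.22....
After op 5 (move_left): buffer="ygzfgzdqir" (len 10), cursors c1@2 c2@5, authorship .11.22....
After op 6 (move_right): buffer="ygzfgzdqir" (len 10), cursors c1@3 c2@6, authorship .11.22....
After op 7 (move_left): buffer="ygzfgzdqir" (len 10), cursors c1@2 c2@5, authorship .11.22....
After op 8 (add_cursor(9)): buffer="ygzfgzdqir" (len 10), cursors c1@2 c2@5 c3@9, authorship .11.22....

Answer: 2 5 9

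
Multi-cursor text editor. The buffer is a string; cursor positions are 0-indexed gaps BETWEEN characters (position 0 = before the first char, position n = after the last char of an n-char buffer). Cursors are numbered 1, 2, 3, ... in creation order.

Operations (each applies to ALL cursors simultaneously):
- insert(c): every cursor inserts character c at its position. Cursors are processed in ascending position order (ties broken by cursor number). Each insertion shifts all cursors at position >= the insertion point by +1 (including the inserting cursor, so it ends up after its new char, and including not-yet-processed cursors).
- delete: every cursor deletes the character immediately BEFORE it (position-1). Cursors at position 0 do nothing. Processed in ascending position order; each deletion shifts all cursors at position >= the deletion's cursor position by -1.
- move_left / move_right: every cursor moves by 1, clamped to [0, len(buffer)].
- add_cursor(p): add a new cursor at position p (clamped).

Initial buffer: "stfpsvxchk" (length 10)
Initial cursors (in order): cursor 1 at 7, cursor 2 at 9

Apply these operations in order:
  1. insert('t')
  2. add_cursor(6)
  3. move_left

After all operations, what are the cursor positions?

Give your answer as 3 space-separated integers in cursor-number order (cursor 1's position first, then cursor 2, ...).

Answer: 7 10 5

Derivation:
After op 1 (insert('t')): buffer="stfpsvxtchtk" (len 12), cursors c1@8 c2@11, authorship .......1..2.
After op 2 (add_cursor(6)): buffer="stfpsvxtchtk" (len 12), cursors c3@6 c1@8 c2@11, authorship .......1..2.
After op 3 (move_left): buffer="stfpsvxtchtk" (len 12), cursors c3@5 c1@7 c2@10, authorship .......1..2.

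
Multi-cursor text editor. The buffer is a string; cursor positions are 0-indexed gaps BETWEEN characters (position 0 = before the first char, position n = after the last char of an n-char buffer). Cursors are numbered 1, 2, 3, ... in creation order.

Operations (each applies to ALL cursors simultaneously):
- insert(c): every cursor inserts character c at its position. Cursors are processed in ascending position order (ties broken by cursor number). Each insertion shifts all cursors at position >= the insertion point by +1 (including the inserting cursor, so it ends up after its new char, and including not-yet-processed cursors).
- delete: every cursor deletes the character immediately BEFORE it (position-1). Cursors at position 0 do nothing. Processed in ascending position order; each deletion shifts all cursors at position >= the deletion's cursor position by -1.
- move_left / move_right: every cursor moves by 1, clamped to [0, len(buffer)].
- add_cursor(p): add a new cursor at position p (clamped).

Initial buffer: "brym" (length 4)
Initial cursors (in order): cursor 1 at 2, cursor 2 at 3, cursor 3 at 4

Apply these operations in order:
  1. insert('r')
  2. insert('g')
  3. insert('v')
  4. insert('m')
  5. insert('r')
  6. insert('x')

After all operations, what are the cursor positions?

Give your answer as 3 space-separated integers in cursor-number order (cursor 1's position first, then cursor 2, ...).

After op 1 (insert('r')): buffer="brryrmr" (len 7), cursors c1@3 c2@5 c3@7, authorship ..1.2.3
After op 2 (insert('g')): buffer="brrgyrgmrg" (len 10), cursors c1@4 c2@7 c3@10, authorship ..11.22.33
After op 3 (insert('v')): buffer="brrgvyrgvmrgv" (len 13), cursors c1@5 c2@9 c3@13, authorship ..111.222.333
After op 4 (insert('m')): buffer="brrgvmyrgvmmrgvm" (len 16), cursors c1@6 c2@11 c3@16, authorship ..1111.2222.3333
After op 5 (insert('r')): buffer="brrgvmryrgvmrmrgvmr" (len 19), cursors c1@7 c2@13 c3@19, authorship ..11111.22222.33333
After op 6 (insert('x')): buffer="brrgvmrxyrgvmrxmrgvmrx" (len 22), cursors c1@8 c2@15 c3@22, authorship ..111111.222222.333333

Answer: 8 15 22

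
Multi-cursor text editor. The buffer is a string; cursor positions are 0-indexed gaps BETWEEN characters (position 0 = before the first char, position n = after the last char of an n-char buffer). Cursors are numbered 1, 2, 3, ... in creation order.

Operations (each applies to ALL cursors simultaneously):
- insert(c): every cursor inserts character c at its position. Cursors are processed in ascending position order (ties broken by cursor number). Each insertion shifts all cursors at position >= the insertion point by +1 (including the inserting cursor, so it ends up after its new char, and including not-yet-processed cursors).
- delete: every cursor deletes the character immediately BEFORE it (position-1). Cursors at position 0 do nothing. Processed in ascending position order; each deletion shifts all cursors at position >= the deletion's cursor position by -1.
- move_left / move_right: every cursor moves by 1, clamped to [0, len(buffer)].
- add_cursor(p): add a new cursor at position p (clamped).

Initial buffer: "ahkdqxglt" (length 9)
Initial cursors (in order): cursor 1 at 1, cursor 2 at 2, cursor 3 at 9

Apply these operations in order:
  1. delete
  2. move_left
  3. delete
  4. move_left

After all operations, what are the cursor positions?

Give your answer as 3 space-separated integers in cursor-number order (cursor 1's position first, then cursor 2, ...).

Answer: 0 0 3

Derivation:
After op 1 (delete): buffer="kdqxgl" (len 6), cursors c1@0 c2@0 c3@6, authorship ......
After op 2 (move_left): buffer="kdqxgl" (len 6), cursors c1@0 c2@0 c3@5, authorship ......
After op 3 (delete): buffer="kdqxl" (len 5), cursors c1@0 c2@0 c3@4, authorship .....
After op 4 (move_left): buffer="kdqxl" (len 5), cursors c1@0 c2@0 c3@3, authorship .....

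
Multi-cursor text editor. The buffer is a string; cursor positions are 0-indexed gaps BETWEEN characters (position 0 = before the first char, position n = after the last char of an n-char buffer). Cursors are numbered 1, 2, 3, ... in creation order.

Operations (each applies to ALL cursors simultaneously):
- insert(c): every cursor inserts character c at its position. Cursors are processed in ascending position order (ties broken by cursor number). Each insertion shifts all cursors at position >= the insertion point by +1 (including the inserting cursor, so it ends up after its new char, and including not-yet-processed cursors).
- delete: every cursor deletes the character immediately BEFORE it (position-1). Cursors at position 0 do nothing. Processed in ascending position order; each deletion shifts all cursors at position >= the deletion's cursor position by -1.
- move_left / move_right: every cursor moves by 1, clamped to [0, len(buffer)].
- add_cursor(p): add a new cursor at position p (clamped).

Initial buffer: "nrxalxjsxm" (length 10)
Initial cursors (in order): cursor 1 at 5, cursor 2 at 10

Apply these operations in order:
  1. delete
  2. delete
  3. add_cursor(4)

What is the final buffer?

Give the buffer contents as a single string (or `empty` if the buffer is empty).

After op 1 (delete): buffer="nrxaxjsx" (len 8), cursors c1@4 c2@8, authorship ........
After op 2 (delete): buffer="nrxxjs" (len 6), cursors c1@3 c2@6, authorship ......
After op 3 (add_cursor(4)): buffer="nrxxjs" (len 6), cursors c1@3 c3@4 c2@6, authorship ......

Answer: nrxxjs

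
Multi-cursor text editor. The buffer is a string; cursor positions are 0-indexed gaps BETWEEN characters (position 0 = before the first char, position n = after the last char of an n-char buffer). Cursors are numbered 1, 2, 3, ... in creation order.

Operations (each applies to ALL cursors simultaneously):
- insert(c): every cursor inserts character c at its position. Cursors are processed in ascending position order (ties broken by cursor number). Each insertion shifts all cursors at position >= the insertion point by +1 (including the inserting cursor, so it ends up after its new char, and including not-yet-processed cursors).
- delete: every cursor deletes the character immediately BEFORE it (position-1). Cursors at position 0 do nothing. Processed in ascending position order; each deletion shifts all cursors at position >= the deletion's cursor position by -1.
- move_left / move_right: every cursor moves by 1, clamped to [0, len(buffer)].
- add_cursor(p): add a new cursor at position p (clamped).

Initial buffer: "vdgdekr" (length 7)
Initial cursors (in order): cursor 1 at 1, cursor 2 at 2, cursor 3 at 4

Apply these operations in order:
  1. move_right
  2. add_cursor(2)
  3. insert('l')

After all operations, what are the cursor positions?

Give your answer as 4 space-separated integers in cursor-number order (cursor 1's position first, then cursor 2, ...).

After op 1 (move_right): buffer="vdgdekr" (len 7), cursors c1@2 c2@3 c3@5, authorship .......
After op 2 (add_cursor(2)): buffer="vdgdekr" (len 7), cursors c1@2 c4@2 c2@3 c3@5, authorship .......
After op 3 (insert('l')): buffer="vdllgldelkr" (len 11), cursors c1@4 c4@4 c2@6 c3@9, authorship ..14.2..3..

Answer: 4 6 9 4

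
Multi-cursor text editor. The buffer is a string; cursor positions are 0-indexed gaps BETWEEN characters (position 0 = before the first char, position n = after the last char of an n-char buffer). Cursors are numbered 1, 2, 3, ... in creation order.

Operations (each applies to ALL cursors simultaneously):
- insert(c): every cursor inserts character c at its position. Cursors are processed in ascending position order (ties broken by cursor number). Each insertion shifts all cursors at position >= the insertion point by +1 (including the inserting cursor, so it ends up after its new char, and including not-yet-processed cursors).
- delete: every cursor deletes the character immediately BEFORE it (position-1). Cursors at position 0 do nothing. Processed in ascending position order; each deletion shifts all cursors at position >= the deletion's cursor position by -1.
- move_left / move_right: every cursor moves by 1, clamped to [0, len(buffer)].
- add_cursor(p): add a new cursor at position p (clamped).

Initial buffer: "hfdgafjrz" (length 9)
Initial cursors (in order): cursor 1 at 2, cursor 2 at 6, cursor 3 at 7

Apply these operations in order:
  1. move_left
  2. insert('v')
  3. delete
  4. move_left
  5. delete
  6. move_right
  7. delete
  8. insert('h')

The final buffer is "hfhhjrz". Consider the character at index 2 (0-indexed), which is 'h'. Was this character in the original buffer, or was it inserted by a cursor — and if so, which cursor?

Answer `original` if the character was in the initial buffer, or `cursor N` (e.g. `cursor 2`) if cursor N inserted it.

After op 1 (move_left): buffer="hfdgafjrz" (len 9), cursors c1@1 c2@5 c3@6, authorship .........
After op 2 (insert('v')): buffer="hvfdgavfvjrz" (len 12), cursors c1@2 c2@7 c3@9, authorship .1....2.3...
After op 3 (delete): buffer="hfdgafjrz" (len 9), cursors c1@1 c2@5 c3@6, authorship .........
After op 4 (move_left): buffer="hfdgafjrz" (len 9), cursors c1@0 c2@4 c3@5, authorship .........
After op 5 (delete): buffer="hfdfjrz" (len 7), cursors c1@0 c2@3 c3@3, authorship .......
After op 6 (move_right): buffer="hfdfjrz" (len 7), cursors c1@1 c2@4 c3@4, authorship .......
After op 7 (delete): buffer="fjrz" (len 4), cursors c1@0 c2@1 c3@1, authorship ....
After op 8 (insert('h')): buffer="hfhhjrz" (len 7), cursors c1@1 c2@4 c3@4, authorship 1.23...
Authorship (.=original, N=cursor N): 1 . 2 3 . . .
Index 2: author = 2

Answer: cursor 2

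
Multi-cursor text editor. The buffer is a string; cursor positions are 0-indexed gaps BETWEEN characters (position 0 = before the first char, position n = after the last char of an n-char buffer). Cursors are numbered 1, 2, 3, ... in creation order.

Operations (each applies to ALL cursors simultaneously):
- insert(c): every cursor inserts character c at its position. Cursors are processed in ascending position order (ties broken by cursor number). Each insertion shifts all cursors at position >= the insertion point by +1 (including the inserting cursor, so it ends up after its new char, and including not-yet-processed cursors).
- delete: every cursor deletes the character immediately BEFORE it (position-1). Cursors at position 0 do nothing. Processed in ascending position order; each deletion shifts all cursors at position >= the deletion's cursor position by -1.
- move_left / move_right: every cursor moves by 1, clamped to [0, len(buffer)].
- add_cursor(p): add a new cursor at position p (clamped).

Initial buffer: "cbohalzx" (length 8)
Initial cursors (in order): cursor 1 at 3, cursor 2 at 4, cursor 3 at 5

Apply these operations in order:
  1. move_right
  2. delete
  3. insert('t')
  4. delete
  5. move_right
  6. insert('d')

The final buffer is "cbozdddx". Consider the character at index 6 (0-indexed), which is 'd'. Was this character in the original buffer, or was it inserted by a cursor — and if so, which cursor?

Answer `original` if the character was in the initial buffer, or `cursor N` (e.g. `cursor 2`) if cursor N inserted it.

After op 1 (move_right): buffer="cbohalzx" (len 8), cursors c1@4 c2@5 c3@6, authorship ........
After op 2 (delete): buffer="cbozx" (len 5), cursors c1@3 c2@3 c3@3, authorship .....
After op 3 (insert('t')): buffer="cbotttzx" (len 8), cursors c1@6 c2@6 c3@6, authorship ...123..
After op 4 (delete): buffer="cbozx" (len 5), cursors c1@3 c2@3 c3@3, authorship .....
After op 5 (move_right): buffer="cbozx" (len 5), cursors c1@4 c2@4 c3@4, authorship .....
After op 6 (insert('d')): buffer="cbozdddx" (len 8), cursors c1@7 c2@7 c3@7, authorship ....123.
Authorship (.=original, N=cursor N): . . . . 1 2 3 .
Index 6: author = 3

Answer: cursor 3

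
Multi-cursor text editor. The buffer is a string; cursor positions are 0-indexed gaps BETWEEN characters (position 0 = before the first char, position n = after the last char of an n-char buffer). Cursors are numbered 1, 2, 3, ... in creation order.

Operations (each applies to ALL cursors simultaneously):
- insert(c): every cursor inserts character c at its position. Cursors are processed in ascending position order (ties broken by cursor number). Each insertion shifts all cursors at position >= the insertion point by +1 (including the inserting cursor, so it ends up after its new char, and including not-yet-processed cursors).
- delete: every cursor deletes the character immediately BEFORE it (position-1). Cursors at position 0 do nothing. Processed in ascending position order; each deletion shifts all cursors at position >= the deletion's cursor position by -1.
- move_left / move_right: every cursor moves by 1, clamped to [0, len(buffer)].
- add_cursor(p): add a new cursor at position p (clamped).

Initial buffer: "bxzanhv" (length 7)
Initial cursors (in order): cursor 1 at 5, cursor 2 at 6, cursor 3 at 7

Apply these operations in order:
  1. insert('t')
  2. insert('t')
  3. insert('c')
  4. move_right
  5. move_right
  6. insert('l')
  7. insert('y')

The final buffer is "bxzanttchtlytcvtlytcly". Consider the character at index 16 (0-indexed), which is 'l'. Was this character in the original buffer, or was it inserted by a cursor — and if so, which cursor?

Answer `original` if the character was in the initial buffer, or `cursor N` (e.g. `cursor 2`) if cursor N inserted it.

Answer: cursor 2

Derivation:
After op 1 (insert('t')): buffer="bxzanthtvt" (len 10), cursors c1@6 c2@8 c3@10, authorship .....1.2.3
After op 2 (insert('t')): buffer="bxzantthttvtt" (len 13), cursors c1@7 c2@10 c3@13, authorship .....11.22.33
After op 3 (insert('c')): buffer="bxzanttchttcvttc" (len 16), cursors c1@8 c2@12 c3@16, authorship .....111.222.333
After op 4 (move_right): buffer="bxzanttchttcvttc" (len 16), cursors c1@9 c2@13 c3@16, authorship .....111.222.333
After op 5 (move_right): buffer="bxzanttchttcvttc" (len 16), cursors c1@10 c2@14 c3@16, authorship .....111.222.333
After op 6 (insert('l')): buffer="bxzanttchtltcvtltcl" (len 19), cursors c1@11 c2@16 c3@19, authorship .....111.2122.32333
After op 7 (insert('y')): buffer="bxzanttchtlytcvtlytcly" (len 22), cursors c1@12 c2@18 c3@22, authorship .....111.21122.3223333
Authorship (.=original, N=cursor N): . . . . . 1 1 1 . 2 1 1 2 2 . 3 2 2 3 3 3 3
Index 16: author = 2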